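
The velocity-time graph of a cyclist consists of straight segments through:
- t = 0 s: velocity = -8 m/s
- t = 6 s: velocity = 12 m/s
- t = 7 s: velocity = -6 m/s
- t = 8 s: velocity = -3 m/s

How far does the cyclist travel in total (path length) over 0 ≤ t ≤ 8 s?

40.7 m

Distance (not displacement) is the total path length: add the absolute areas under v-t.
0–6 s: v = 0 at t = 2.4 s; triangle areas 9.6 + 21.6 = 31.2 m
6–7 s: v = 0 at t = 20/3 s; triangle areas 4 + 1 = 5 m
7–8 s: |½(-6 + -3)(1)| = 4.5 m
Total distance = 40.7 m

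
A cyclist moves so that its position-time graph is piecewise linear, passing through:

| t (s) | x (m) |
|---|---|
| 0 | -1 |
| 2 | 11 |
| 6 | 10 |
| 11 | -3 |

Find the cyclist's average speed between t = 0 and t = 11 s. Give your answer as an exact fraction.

26/11 m/s

Average speed = (total path length)/(elapsed time); on a piecewise-linear x-t graph the path length is Σ|Δx|.
0–2 s: |Δx| = |11 − -1| = 12 m
2–6 s: |Δx| = |10 − 11| = 1 m
6–11 s: |Δx| = |-3 − 10| = 13 m
Total path = 26 m; average speed = 26/11 = 26/11 m/s.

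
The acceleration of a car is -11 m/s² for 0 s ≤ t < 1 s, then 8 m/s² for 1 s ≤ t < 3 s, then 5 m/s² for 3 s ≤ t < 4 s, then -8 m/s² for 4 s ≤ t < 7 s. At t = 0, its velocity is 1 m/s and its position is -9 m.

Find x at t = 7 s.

-12 m

On each constant-a segment, Δv = aΔt and Δx = v₀Δt + ½aΔt²; chain segment to segment.
0–1 s: v starts 1 m/s; Δx = 1·1 + ½·-11·1² = -4.5 m; v ends -10 m/s.
1–3 s: v starts -10 m/s; Δx = -10·2 + ½·8·2² = -4 m; v ends 6 m/s.
3–4 s: v starts 6 m/s; Δx = 6·1 + ½·5·1² = 8.5 m; v ends 11 m/s.
4–7 s: v starts 11 m/s; Δx = 11·3 + ½·-8·3² = -3 m; v ends -13 m/s.
x(7) = -9 + Σ Δx = -12 m.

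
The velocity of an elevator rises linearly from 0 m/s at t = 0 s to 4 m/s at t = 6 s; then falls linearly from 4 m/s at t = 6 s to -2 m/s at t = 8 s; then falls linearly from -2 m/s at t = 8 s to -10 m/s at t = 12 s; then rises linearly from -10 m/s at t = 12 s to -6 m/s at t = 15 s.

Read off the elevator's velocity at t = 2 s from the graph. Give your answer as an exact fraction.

On 0–6 s the graph is linear from 0 to 4 m/s: v(2) = 0 + (4 − 0)·(2 − 0)/(6 − 0) = 4/3 m/s.

4/3 m/s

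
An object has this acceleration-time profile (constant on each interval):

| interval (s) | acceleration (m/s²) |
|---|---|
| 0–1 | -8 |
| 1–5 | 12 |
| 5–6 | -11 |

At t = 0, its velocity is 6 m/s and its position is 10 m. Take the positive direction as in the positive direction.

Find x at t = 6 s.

On each constant-a segment, Δv = aΔt and Δx = v₀Δt + ½aΔt²; chain segment to segment.
0–1 s: v starts 6 m/s; Δx = 6·1 + ½·-8·1² = 2 m; v ends -2 m/s.
1–5 s: v starts -2 m/s; Δx = -2·4 + ½·12·4² = 88 m; v ends 46 m/s.
5–6 s: v starts 46 m/s; Δx = 46·1 + ½·-11·1² = 40.5 m; v ends 35 m/s.
x(6) = 10 + Σ Δx = 140.5 m.

140.5 m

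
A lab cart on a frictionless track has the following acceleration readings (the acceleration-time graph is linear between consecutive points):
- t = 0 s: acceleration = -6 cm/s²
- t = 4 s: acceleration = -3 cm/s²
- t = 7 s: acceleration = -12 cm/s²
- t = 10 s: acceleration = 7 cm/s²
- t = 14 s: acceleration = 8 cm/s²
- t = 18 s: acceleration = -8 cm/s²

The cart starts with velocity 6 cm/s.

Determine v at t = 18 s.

-12 cm/s

Δv equals the area under the a-t graph; then v = v₀ + Δv.
0–4 s: ½(-6 + -3)(4) = -18 cm/s
4–7 s: ½(-3 + -12)(3) = -22.5 cm/s
7–10 s: ½(-12 + 7)(3) = -7.5 cm/s
10–14 s: ½(7 + 8)(4) = 30 cm/s
14–18 s: ½(8 + -8)(4) = 0 cm/s
Δv = -18 cm/s, so v(18) = 6 + (-18) = -12 cm/s.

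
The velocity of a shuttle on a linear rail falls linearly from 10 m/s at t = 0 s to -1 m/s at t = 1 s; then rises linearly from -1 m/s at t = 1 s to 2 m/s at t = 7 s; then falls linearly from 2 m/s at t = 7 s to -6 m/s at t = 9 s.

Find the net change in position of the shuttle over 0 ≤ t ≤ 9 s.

3.5 m

Displacement is the signed area under the v-t curve.
0–1 s: ½(10 + -1)(1) = 4.5 m
1–7 s: ½(-1 + 2)(6) = 3 m
7–9 s: ½(2 + -6)(2) = -4 m
Net displacement = 3.5 m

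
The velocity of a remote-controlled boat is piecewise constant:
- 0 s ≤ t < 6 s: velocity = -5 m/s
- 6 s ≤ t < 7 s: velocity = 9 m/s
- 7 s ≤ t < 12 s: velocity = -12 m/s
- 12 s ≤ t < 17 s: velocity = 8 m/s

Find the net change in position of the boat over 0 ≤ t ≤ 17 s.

Net displacement equals the area under the velocity-time graph (areas below the axis count negative).
0–6 s: -5 × 6 = -30 m
6–7 s: 9 × 1 = 9 m
7–12 s: -12 × 5 = -60 m
12–17 s: 8 × 5 = 40 m
Net displacement = -41 m

-41 m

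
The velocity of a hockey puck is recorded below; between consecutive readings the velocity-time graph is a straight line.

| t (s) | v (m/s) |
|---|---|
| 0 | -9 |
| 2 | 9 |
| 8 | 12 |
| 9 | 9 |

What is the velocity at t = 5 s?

On 2–8 s the graph is linear from 9 to 12 m/s: v(5) = 9 + (12 − 9)·(5 − 2)/(8 − 2) = 10.5 m/s.

10.5 m/s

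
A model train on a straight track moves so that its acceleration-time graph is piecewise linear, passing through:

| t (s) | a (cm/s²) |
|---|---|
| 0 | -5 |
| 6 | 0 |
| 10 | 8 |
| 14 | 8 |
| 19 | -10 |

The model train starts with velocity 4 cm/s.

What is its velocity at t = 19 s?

Δv equals the area under the a-t graph; then v = v₀ + Δv.
0–6 s: ½(-5 + 0)(6) = -15 cm/s
6–10 s: ½(0 + 8)(4) = 16 cm/s
10–14 s: 8 × 4 = 32 cm/s
14–19 s: ½(8 + -10)(5) = -5 cm/s
Δv = 28 cm/s, so v(19) = 4 + (28) = 32 cm/s.

32 cm/s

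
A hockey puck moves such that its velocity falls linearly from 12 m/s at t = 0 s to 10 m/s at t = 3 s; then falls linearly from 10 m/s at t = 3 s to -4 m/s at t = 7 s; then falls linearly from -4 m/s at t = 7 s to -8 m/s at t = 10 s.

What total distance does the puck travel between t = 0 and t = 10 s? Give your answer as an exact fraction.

Distance (not displacement) is the total path length: add the absolute areas under v-t.
0–3 s: |½(12 + 10)(3)| = 33 m
3–7 s: v = 0 at t = 41/7 s; triangle areas 100/7 + 16/7 = 116/7 m
7–10 s: |½(-4 + -8)(3)| = 18 m
Total distance = 473/7 m

473/7 m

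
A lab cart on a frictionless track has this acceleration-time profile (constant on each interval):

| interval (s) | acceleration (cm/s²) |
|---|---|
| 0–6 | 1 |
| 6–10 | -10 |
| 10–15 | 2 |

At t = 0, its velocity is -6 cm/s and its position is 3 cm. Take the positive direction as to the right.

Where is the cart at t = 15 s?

-270 cm

On each constant-a segment, Δv = aΔt and Δx = v₀Δt + ½aΔt²; chain segment to segment.
0–6 s: v starts -6 cm/s; Δx = -6·6 + ½·1·6² = -18 cm; v ends 0 cm/s.
6–10 s: v starts 0 cm/s; Δx = 0·4 + ½·-10·4² = -80 cm; v ends -40 cm/s.
10–15 s: v starts -40 cm/s; Δx = -40·5 + ½·2·5² = -175 cm; v ends -30 cm/s.
x(15) = 3 + Σ Δx = -270 cm.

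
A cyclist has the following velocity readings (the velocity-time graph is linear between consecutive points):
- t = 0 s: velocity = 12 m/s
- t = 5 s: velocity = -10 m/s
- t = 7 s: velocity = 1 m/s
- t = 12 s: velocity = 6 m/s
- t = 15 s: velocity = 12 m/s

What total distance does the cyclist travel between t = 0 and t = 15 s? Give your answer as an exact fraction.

1791/22 m

Total distance travelled is ∫|v| dt — sum the magnitudes of each area piece.
0–5 s: v = 0 at t = 30/11 s; triangle areas 180/11 + 125/11 = 305/11 m
5–7 s: v = 0 at t = 75/11 s; triangle areas 100/11 + 1/11 = 101/11 m
7–12 s: |½(1 + 6)(5)| = 17.5 m
12–15 s: |½(6 + 12)(3)| = 27 m
Total distance = 1791/22 m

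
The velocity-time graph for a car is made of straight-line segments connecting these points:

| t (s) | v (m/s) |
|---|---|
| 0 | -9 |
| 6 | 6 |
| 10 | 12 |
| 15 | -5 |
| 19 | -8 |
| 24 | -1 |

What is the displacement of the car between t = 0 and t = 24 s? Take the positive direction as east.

Displacement is the signed area under the v-t curve.
0–6 s: ½(-9 + 6)(6) = -9 m
6–10 s: ½(6 + 12)(4) = 36 m
10–15 s: ½(12 + -5)(5) = 17.5 m
15–19 s: ½(-5 + -8)(4) = -26 m
19–24 s: ½(-8 + -1)(5) = -22.5 m
Net displacement = -4 m

-4 m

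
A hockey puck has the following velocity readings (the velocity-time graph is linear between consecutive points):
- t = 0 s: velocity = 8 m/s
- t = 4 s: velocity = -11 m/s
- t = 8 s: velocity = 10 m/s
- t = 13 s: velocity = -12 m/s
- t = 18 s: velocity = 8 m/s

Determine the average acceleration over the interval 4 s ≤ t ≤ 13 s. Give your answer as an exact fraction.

-1/9 m/s²

Average acceleration = Δv/Δt = (-12 − -11)/(13 − 4) = -1/9 m/s².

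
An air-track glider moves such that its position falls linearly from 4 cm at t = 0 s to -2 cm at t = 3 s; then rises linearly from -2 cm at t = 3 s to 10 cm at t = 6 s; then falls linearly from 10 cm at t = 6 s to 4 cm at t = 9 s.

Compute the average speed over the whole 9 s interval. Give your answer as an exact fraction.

Average speed = (total path length)/(elapsed time); on a piecewise-linear x-t graph the path length is Σ|Δx|.
0–3 s: |Δx| = |-2 − 4| = 6 cm
3–6 s: |Δx| = |10 − -2| = 12 cm
6–9 s: |Δx| = |4 − 10| = 6 cm
Total path = 24 cm; average speed = 24/9 = 8/3 cm/s.

8/3 cm/s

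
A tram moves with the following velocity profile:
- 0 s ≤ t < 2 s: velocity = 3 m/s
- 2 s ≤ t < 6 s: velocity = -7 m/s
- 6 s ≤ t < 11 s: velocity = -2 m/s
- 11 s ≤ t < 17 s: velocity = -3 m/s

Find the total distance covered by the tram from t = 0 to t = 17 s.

Total distance travelled is ∫|v| dt — sum the magnitudes of each area piece.
0–2 s: |3| × 2 = 6 m
2–6 s: |-7| × 4 = 28 m
6–11 s: |-2| × 5 = 10 m
11–17 s: |-3| × 6 = 18 m
Total distance = 62 m

62 m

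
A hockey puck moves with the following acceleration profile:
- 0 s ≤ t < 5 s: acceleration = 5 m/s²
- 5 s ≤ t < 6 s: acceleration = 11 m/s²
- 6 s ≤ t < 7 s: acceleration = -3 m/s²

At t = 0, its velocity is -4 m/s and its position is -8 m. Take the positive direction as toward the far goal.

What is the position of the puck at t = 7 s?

91.5 m

On each constant-a segment, Δv = aΔt and Δx = v₀Δt + ½aΔt²; chain segment to segment.
0–5 s: v starts -4 m/s; Δx = -4·5 + ½·5·5² = 42.5 m; v ends 21 m/s.
5–6 s: v starts 21 m/s; Δx = 21·1 + ½·11·1² = 26.5 m; v ends 32 m/s.
6–7 s: v starts 32 m/s; Δx = 32·1 + ½·-3·1² = 30.5 m; v ends 29 m/s.
x(7) = -8 + Σ Δx = 91.5 m.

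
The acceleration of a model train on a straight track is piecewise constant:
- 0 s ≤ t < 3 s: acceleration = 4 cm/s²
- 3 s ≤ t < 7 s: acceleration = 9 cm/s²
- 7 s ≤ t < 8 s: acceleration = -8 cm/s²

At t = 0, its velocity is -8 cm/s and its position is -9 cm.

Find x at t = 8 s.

109 cm

On each constant-a segment, Δv = aΔt and Δx = v₀Δt + ½aΔt²; chain segment to segment.
0–3 s: v starts -8 cm/s; Δx = -8·3 + ½·4·3² = -6 cm; v ends 4 cm/s.
3–7 s: v starts 4 cm/s; Δx = 4·4 + ½·9·4² = 88 cm; v ends 40 cm/s.
7–8 s: v starts 40 cm/s; Δx = 40·1 + ½·-8·1² = 36 cm; v ends 32 cm/s.
x(8) = -9 + Σ Δx = 109 cm.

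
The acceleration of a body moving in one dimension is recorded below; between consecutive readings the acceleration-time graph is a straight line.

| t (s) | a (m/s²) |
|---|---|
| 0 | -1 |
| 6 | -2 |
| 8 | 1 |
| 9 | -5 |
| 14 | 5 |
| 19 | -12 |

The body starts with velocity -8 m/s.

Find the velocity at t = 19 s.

-37.5 m/s

Δv equals the area under the a-t graph; then v = v₀ + Δv.
0–6 s: ½(-1 + -2)(6) = -9 m/s
6–8 s: ½(-2 + 1)(2) = -1 m/s
8–9 s: ½(1 + -5)(1) = -2 m/s
9–14 s: ½(-5 + 5)(5) = 0 m/s
14–19 s: ½(5 + -12)(5) = -17.5 m/s
Δv = -29.5 m/s, so v(19) = -8 + (-29.5) = -37.5 m/s.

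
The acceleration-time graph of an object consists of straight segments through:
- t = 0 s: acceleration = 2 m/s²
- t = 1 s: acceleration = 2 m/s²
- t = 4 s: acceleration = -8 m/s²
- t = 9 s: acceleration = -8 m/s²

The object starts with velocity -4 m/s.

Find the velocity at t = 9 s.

Δv equals the area under the a-t graph; then v = v₀ + Δv.
0–1 s: 2 × 1 = 2 m/s
1–4 s: ½(2 + -8)(3) = -9 m/s
4–9 s: -8 × 5 = -40 m/s
Δv = -47 m/s, so v(9) = -4 + (-47) = -51 m/s.

-51 m/s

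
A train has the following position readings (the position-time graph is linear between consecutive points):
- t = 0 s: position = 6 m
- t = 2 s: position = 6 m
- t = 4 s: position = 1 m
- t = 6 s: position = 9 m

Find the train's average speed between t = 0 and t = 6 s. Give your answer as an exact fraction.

Average speed = (total path length)/(elapsed time); on a piecewise-linear x-t graph the path length is Σ|Δx|.
0–2 s: |Δx| = |6 − 6| = 0 m
2–4 s: |Δx| = |1 − 6| = 5 m
4–6 s: |Δx| = |9 − 1| = 8 m
Total path = 13 m; average speed = 13/6 = 13/6 m/s.

13/6 m/s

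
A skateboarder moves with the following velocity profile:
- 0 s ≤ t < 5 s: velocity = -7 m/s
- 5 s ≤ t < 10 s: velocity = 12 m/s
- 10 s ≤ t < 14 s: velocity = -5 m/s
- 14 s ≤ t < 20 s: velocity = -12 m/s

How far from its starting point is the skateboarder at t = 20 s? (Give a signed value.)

-67 m

Displacement is the signed area under the v-t curve.
0–5 s: -7 × 5 = -35 m
5–10 s: 12 × 5 = 60 m
10–14 s: -5 × 4 = -20 m
14–20 s: -12 × 6 = -72 m
Net displacement = -67 m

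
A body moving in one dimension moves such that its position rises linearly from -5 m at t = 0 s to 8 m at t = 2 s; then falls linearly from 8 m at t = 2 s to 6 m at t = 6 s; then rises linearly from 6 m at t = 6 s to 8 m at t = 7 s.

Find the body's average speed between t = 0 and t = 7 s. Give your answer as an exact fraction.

17/7 m/s

Average speed = (total path length)/(elapsed time); on a piecewise-linear x-t graph the path length is Σ|Δx|.
0–2 s: |Δx| = |8 − -5| = 13 m
2–6 s: |Δx| = |6 − 8| = 2 m
6–7 s: |Δx| = |8 − 6| = 2 m
Total path = 17 m; average speed = 17/7 = 17/7 m/s.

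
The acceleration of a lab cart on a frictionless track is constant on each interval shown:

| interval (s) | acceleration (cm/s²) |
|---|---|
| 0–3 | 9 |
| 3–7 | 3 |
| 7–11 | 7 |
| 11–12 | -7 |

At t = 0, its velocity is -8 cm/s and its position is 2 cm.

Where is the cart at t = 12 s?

354 cm

On each constant-a segment, Δv = aΔt and Δx = v₀Δt + ½aΔt²; chain segment to segment.
0–3 s: v starts -8 cm/s; Δx = -8·3 + ½·9·3² = 16.5 cm; v ends 19 cm/s.
3–7 s: v starts 19 cm/s; Δx = 19·4 + ½·3·4² = 100 cm; v ends 31 cm/s.
7–11 s: v starts 31 cm/s; Δx = 31·4 + ½·7·4² = 180 cm; v ends 59 cm/s.
11–12 s: v starts 59 cm/s; Δx = 59·1 + ½·-7·1² = 55.5 cm; v ends 52 cm/s.
x(12) = 2 + Σ Δx = 354 cm.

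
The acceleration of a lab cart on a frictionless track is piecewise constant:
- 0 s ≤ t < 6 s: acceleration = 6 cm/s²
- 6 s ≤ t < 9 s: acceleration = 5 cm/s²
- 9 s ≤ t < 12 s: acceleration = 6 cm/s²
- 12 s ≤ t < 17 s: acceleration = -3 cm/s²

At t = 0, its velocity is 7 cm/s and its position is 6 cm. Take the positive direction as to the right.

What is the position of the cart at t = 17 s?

851 cm

On each constant-a segment, Δv = aΔt and Δx = v₀Δt + ½aΔt²; chain segment to segment.
0–6 s: v starts 7 cm/s; Δx = 7·6 + ½·6·6² = 150 cm; v ends 43 cm/s.
6–9 s: v starts 43 cm/s; Δx = 43·3 + ½·5·3² = 151.5 cm; v ends 58 cm/s.
9–12 s: v starts 58 cm/s; Δx = 58·3 + ½·6·3² = 201 cm; v ends 76 cm/s.
12–17 s: v starts 76 cm/s; Δx = 76·5 + ½·-3·5² = 342.5 cm; v ends 61 cm/s.
x(17) = 6 + Σ Δx = 851 cm.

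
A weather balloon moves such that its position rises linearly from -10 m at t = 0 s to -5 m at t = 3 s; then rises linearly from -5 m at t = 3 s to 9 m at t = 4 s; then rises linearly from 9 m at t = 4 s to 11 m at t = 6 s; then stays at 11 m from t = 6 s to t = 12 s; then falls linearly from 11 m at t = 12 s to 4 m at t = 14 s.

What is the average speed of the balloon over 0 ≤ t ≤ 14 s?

2 m/s

Average speed = (total path length)/(elapsed time); on a piecewise-linear x-t graph the path length is Σ|Δx|.
0–3 s: |Δx| = |-5 − -10| = 5 m
3–4 s: |Δx| = |9 − -5| = 14 m
4–6 s: |Δx| = |11 − 9| = 2 m
6–12 s: |Δx| = |11 − 11| = 0 m
12–14 s: |Δx| = |4 − 11| = 7 m
Total path = 28 m; average speed = 28/14 = 2 m/s.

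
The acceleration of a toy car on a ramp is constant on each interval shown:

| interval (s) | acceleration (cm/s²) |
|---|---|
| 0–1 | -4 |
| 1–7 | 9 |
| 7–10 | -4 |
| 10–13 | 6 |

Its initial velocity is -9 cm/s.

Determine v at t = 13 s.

47 cm/s

Δv equals the area under the a-t graph; then v = v₀ + Δv.
0–1 s: -4 × 1 = -4 cm/s
1–7 s: 9 × 6 = 54 cm/s
7–10 s: -4 × 3 = -12 cm/s
10–13 s: 6 × 3 = 18 cm/s
Δv = 56 cm/s, so v(13) = -9 + (56) = 47 cm/s.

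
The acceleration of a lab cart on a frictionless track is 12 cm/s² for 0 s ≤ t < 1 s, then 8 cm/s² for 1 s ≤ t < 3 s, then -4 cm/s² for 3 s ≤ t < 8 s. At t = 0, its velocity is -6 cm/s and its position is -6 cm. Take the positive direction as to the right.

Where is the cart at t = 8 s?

82 cm

On each constant-a segment, Δv = aΔt and Δx = v₀Δt + ½aΔt²; chain segment to segment.
0–1 s: v starts -6 cm/s; Δx = -6·1 + ½·12·1² = 0 cm; v ends 6 cm/s.
1–3 s: v starts 6 cm/s; Δx = 6·2 + ½·8·2² = 28 cm; v ends 22 cm/s.
3–8 s: v starts 22 cm/s; Δx = 22·5 + ½·-4·5² = 60 cm; v ends 2 cm/s.
x(8) = -6 + Σ Δx = 82 cm.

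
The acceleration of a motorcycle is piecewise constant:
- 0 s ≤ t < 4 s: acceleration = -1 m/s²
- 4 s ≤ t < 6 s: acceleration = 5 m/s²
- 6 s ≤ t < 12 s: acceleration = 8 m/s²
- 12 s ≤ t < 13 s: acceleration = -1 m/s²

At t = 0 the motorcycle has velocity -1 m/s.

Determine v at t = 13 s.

Δv equals the area under the a-t graph; then v = v₀ + Δv.
0–4 s: -1 × 4 = -4 m/s
4–6 s: 5 × 2 = 10 m/s
6–12 s: 8 × 6 = 48 m/s
12–13 s: -1 × 1 = -1 m/s
Δv = 53 m/s, so v(13) = -1 + (53) = 52 m/s.

52 m/s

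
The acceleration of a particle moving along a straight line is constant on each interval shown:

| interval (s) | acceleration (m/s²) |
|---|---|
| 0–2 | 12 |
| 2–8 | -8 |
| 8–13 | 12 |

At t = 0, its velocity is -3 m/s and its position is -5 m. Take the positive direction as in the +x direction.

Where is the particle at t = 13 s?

10 m

On each constant-a segment, Δv = aΔt and Δx = v₀Δt + ½aΔt²; chain segment to segment.
0–2 s: v starts -3 m/s; Δx = -3·2 + ½·12·2² = 18 m; v ends 21 m/s.
2–8 s: v starts 21 m/s; Δx = 21·6 + ½·-8·6² = -18 m; v ends -27 m/s.
8–13 s: v starts -27 m/s; Δx = -27·5 + ½·12·5² = 15 m; v ends 33 m/s.
x(13) = -5 + Σ Δx = 10 m.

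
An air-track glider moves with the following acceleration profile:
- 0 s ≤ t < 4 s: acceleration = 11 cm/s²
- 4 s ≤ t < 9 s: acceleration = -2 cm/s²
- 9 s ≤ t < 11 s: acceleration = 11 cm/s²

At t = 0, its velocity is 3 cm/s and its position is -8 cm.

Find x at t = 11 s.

On each constant-a segment, Δv = aΔt and Δx = v₀Δt + ½aΔt²; chain segment to segment.
0–4 s: v starts 3 cm/s; Δx = 3·4 + ½·11·4² = 100 cm; v ends 47 cm/s.
4–9 s: v starts 47 cm/s; Δx = 47·5 + ½·-2·5² = 210 cm; v ends 37 cm/s.
9–11 s: v starts 37 cm/s; Δx = 37·2 + ½·11·2² = 96 cm; v ends 59 cm/s.
x(11) = -8 + Σ Δx = 398 cm.

398 cm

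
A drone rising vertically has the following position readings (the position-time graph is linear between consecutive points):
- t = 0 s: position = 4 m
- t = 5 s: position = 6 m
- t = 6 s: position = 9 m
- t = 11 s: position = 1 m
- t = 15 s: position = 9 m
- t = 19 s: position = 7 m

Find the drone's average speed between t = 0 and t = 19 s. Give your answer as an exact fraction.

23/19 m/s

Average speed = (total path length)/(elapsed time); on a piecewise-linear x-t graph the path length is Σ|Δx|.
0–5 s: |Δx| = |6 − 4| = 2 m
5–6 s: |Δx| = |9 − 6| = 3 m
6–11 s: |Δx| = |1 − 9| = 8 m
11–15 s: |Δx| = |9 − 1| = 8 m
15–19 s: |Δx| = |7 − 9| = 2 m
Total path = 23 m; average speed = 23/19 = 23/19 m/s.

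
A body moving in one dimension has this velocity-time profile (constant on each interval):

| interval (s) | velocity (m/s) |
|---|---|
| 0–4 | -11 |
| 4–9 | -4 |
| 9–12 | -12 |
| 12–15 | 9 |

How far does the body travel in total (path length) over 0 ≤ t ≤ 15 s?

127 m

Distance (not displacement) is the total path length: add the absolute areas under v-t.
0–4 s: |-11| × 4 = 44 m
4–9 s: |-4| × 5 = 20 m
9–12 s: |-12| × 3 = 36 m
12–15 s: |9| × 3 = 27 m
Total distance = 127 m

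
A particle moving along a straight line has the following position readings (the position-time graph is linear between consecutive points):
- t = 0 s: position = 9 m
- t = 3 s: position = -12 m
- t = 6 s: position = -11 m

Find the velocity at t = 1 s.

Velocity is the slope of the x-t graph on 0–3 s: (-12 − 9)/(3 − 0) = -7 m/s.

-7 m/s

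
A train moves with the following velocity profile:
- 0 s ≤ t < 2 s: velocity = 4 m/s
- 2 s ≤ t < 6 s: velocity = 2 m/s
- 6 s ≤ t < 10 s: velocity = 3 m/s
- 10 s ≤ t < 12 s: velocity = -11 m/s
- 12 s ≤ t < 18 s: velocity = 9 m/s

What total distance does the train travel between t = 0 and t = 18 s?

Total distance travelled is ∫|v| dt — sum the magnitudes of each area piece.
0–2 s: |4| × 2 = 8 m
2–6 s: |2| × 4 = 8 m
6–10 s: |3| × 4 = 12 m
10–12 s: |-11| × 2 = 22 m
12–18 s: |9| × 6 = 54 m
Total distance = 104 m

104 m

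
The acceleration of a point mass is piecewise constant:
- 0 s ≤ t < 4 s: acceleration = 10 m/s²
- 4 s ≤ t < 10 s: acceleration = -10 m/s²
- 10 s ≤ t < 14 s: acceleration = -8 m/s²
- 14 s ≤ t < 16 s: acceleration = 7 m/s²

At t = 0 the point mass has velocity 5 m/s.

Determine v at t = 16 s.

Δv equals the area under the a-t graph; then v = v₀ + Δv.
0–4 s: 10 × 4 = 40 m/s
4–10 s: -10 × 6 = -60 m/s
10–14 s: -8 × 4 = -32 m/s
14–16 s: 7 × 2 = 14 m/s
Δv = -38 m/s, so v(16) = 5 + (-38) = -33 m/s.

-33 m/s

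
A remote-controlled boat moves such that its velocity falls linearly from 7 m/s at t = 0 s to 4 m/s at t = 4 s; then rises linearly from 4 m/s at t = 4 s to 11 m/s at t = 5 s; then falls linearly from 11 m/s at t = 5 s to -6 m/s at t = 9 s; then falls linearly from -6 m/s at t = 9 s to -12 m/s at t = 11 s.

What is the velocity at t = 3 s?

4.75 m/s

On 0–4 s the graph is linear from 7 to 4 m/s: v(3) = 7 + (4 − 7)·(3 − 0)/(4 − 0) = 4.75 m/s.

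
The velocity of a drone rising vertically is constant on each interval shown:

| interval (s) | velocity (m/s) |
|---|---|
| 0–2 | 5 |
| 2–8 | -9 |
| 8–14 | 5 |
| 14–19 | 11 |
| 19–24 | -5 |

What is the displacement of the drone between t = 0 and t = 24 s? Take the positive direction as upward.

Displacement is the signed area under the v-t curve.
0–2 s: 5 × 2 = 10 m
2–8 s: -9 × 6 = -54 m
8–14 s: 5 × 6 = 30 m
14–19 s: 11 × 5 = 55 m
19–24 s: -5 × 5 = -25 m
Net displacement = 16 m

16 m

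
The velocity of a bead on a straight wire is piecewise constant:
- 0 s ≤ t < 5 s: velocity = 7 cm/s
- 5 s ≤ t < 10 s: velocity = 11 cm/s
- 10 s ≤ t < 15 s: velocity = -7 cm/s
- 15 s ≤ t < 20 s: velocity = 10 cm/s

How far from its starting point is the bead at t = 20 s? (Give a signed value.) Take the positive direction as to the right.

Displacement is the signed area under the v-t curve.
0–5 s: 7 × 5 = 35 cm
5–10 s: 11 × 5 = 55 cm
10–15 s: -7 × 5 = -35 cm
15–20 s: 10 × 5 = 50 cm
Net displacement = 105 cm

105 cm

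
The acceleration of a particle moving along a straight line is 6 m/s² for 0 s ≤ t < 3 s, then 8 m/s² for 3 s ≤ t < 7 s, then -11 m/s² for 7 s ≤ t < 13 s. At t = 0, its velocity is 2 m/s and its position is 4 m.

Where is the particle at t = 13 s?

295 m

On each constant-a segment, Δv = aΔt and Δx = v₀Δt + ½aΔt²; chain segment to segment.
0–3 s: v starts 2 m/s; Δx = 2·3 + ½·6·3² = 33 m; v ends 20 m/s.
3–7 s: v starts 20 m/s; Δx = 20·4 + ½·8·4² = 144 m; v ends 52 m/s.
7–13 s: v starts 52 m/s; Δx = 52·6 + ½·-11·6² = 114 m; v ends -14 m/s.
x(13) = 4 + Σ Δx = 295 m.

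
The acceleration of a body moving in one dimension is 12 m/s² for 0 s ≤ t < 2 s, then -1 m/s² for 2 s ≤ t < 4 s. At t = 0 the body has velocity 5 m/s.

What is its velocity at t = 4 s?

Δv equals the area under the a-t graph; then v = v₀ + Δv.
0–2 s: 12 × 2 = 24 m/s
2–4 s: -1 × 2 = -2 m/s
Δv = 22 m/s, so v(4) = 5 + (22) = 27 m/s.

27 m/s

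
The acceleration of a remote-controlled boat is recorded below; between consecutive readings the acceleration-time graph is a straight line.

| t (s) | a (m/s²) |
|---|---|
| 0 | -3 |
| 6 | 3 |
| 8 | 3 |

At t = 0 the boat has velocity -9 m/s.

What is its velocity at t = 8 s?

Δv equals the area under the a-t graph; then v = v₀ + Δv.
0–6 s: ½(-3 + 3)(6) = 0 m/s
6–8 s: 3 × 2 = 6 m/s
Δv = 6 m/s, so v(8) = -9 + (6) = -3 m/s.

-3 m/s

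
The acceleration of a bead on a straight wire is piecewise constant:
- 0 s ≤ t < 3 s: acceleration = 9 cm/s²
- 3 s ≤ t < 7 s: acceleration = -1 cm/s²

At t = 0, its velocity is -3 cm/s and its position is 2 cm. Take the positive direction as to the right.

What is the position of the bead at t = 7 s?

On each constant-a segment, Δv = aΔt and Δx = v₀Δt + ½aΔt²; chain segment to segment.
0–3 s: v starts -3 cm/s; Δx = -3·3 + ½·9·3² = 31.5 cm; v ends 24 cm/s.
3–7 s: v starts 24 cm/s; Δx = 24·4 + ½·-1·4² = 88 cm; v ends 20 cm/s.
x(7) = 2 + Σ Δx = 121.5 cm.

121.5 cm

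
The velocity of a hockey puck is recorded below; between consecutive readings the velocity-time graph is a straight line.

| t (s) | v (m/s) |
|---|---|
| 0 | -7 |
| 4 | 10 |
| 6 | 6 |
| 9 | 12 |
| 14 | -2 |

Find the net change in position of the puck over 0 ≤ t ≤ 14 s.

74 m

Displacement is the signed area under the v-t curve.
0–4 s: ½(-7 + 10)(4) = 6 m
4–6 s: ½(10 + 6)(2) = 16 m
6–9 s: ½(6 + 12)(3) = 27 m
9–14 s: ½(12 + -2)(5) = 25 m
Net displacement = 74 m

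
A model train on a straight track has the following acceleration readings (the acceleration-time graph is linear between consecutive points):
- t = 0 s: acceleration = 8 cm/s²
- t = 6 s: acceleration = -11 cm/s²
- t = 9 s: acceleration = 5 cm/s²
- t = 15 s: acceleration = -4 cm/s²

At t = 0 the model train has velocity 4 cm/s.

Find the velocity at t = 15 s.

Δv equals the area under the a-t graph; then v = v₀ + Δv.
0–6 s: ½(8 + -11)(6) = -9 cm/s
6–9 s: ½(-11 + 5)(3) = -9 cm/s
9–15 s: ½(5 + -4)(6) = 3 cm/s
Δv = -15 cm/s, so v(15) = 4 + (-15) = -11 cm/s.

-11 cm/s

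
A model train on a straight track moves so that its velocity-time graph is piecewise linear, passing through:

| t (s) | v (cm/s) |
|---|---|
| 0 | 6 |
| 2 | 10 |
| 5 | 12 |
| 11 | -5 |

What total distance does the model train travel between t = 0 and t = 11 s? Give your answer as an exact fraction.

1340/17 cm

Total distance travelled is ∫|v| dt — sum the magnitudes of each area piece.
0–2 s: |½(6 + 10)(2)| = 16 cm
2–5 s: |½(10 + 12)(3)| = 33 cm
5–11 s: v = 0 at t = 157/17 s; triangle areas 432/17 + 75/17 = 507/17 cm
Total distance = 1340/17 cm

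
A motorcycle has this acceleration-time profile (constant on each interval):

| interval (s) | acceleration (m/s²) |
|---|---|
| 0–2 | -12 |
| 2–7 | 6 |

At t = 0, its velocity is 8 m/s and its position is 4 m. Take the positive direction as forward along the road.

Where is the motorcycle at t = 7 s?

On each constant-a segment, Δv = aΔt and Δx = v₀Δt + ½aΔt²; chain segment to segment.
0–2 s: v starts 8 m/s; Δx = 8·2 + ½·-12·2² = -8 m; v ends -16 m/s.
2–7 s: v starts -16 m/s; Δx = -16·5 + ½·6·5² = -5 m; v ends 14 m/s.
x(7) = 4 + Σ Δx = -9 m.

-9 m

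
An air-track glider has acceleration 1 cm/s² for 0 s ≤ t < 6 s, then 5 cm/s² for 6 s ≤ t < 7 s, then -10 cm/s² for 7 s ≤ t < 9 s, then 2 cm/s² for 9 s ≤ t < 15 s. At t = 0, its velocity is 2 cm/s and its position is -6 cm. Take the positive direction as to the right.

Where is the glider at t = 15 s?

34.5 cm

On each constant-a segment, Δv = aΔt and Δx = v₀Δt + ½aΔt²; chain segment to segment.
0–6 s: v starts 2 cm/s; Δx = 2·6 + ½·1·6² = 30 cm; v ends 8 cm/s.
6–7 s: v starts 8 cm/s; Δx = 8·1 + ½·5·1² = 10.5 cm; v ends 13 cm/s.
7–9 s: v starts 13 cm/s; Δx = 13·2 + ½·-10·2² = 6 cm; v ends -7 cm/s.
9–15 s: v starts -7 cm/s; Δx = -7·6 + ½·2·6² = -6 cm; v ends 5 cm/s.
x(15) = -6 + Σ Δx = 34.5 cm.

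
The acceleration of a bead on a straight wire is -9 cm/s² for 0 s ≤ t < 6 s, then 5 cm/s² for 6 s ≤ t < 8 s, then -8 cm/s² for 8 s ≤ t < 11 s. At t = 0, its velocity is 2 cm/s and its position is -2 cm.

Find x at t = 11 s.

-408 cm

On each constant-a segment, Δv = aΔt and Δx = v₀Δt + ½aΔt²; chain segment to segment.
0–6 s: v starts 2 cm/s; Δx = 2·6 + ½·-9·6² = -150 cm; v ends -52 cm/s.
6–8 s: v starts -52 cm/s; Δx = -52·2 + ½·5·2² = -94 cm; v ends -42 cm/s.
8–11 s: v starts -42 cm/s; Δx = -42·3 + ½·-8·3² = -162 cm; v ends -66 cm/s.
x(11) = -2 + Σ Δx = -408 cm.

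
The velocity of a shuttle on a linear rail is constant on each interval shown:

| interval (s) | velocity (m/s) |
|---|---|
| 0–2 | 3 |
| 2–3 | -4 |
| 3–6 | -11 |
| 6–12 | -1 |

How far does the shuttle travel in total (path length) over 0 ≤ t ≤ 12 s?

49 m

Total distance travelled is ∫|v| dt — sum the magnitudes of each area piece.
0–2 s: |3| × 2 = 6 m
2–3 s: |-4| × 1 = 4 m
3–6 s: |-11| × 3 = 33 m
6–12 s: |-1| × 6 = 6 m
Total distance = 49 m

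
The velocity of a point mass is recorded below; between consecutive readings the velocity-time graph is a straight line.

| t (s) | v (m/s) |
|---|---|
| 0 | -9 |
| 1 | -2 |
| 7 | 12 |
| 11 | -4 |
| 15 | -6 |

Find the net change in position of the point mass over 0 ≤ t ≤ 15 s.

20.5 m

Displacement is the signed area under the v-t curve.
0–1 s: ½(-9 + -2)(1) = -5.5 m
1–7 s: ½(-2 + 12)(6) = 30 m
7–11 s: ½(12 + -4)(4) = 16 m
11–15 s: ½(-4 + -6)(4) = -20 m
Net displacement = 20.5 m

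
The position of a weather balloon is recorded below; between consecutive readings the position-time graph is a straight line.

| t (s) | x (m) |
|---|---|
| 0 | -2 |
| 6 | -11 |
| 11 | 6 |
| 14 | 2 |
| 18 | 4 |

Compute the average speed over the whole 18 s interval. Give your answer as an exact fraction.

Average speed = (total path length)/(elapsed time); on a piecewise-linear x-t graph the path length is Σ|Δx|.
0–6 s: |Δx| = |-11 − -2| = 9 m
6–11 s: |Δx| = |6 − -11| = 17 m
11–14 s: |Δx| = |2 − 6| = 4 m
14–18 s: |Δx| = |4 − 2| = 2 m
Total path = 32 m; average speed = 32/18 = 16/9 m/s.

16/9 m/s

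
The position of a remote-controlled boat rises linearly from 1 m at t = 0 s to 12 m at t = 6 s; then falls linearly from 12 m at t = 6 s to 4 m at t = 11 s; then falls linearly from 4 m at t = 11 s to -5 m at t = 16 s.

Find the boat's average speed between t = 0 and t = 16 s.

1.75 m/s

Average speed = (total path length)/(elapsed time); on a piecewise-linear x-t graph the path length is Σ|Δx|.
0–6 s: |Δx| = |12 − 1| = 11 m
6–11 s: |Δx| = |4 − 12| = 8 m
11–16 s: |Δx| = |-5 − 4| = 9 m
Total path = 28 m; average speed = 28/16 = 1.75 m/s.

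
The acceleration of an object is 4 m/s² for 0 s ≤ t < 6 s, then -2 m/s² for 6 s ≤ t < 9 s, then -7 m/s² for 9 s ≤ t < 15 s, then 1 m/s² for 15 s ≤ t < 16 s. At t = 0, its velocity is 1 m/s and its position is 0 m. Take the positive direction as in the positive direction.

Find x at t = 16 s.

109.5 m

On each constant-a segment, Δv = aΔt and Δx = v₀Δt + ½aΔt²; chain segment to segment.
0–6 s: v starts 1 m/s; Δx = 1·6 + ½·4·6² = 78 m; v ends 25 m/s.
6–9 s: v starts 25 m/s; Δx = 25·3 + ½·-2·3² = 66 m; v ends 19 m/s.
9–15 s: v starts 19 m/s; Δx = 19·6 + ½·-7·6² = -12 m; v ends -23 m/s.
15–16 s: v starts -23 m/s; Δx = -23·1 + ½·1·1² = -22.5 m; v ends -22 m/s.
x(16) = 0 + Σ Δx = 109.5 m.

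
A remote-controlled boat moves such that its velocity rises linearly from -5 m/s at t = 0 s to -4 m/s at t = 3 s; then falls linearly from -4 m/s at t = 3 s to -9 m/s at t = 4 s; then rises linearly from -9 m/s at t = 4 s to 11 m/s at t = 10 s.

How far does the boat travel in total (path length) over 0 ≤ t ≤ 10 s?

Total distance travelled is ∫|v| dt — sum the magnitudes of each area piece.
0–3 s: |½(-5 + -4)(3)| = 13.5 m
3–4 s: |½(-4 + -9)(1)| = 6.5 m
4–10 s: v = 0 at t = 6.7 s; triangle areas 12.15 + 18.15 = 30.3 m
Total distance = 50.3 m

50.3 m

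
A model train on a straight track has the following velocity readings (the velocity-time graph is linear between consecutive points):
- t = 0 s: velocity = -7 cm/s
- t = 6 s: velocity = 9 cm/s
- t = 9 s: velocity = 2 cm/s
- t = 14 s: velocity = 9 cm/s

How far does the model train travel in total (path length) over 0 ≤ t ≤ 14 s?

68.375 cm

Distance (not displacement) is the total path length: add the absolute areas under v-t.
0–6 s: v = 0 at t = 2.625 s; triangle areas 9.1875 + 15.1875 = 24.375 cm
6–9 s: |½(9 + 2)(3)| = 16.5 cm
9–14 s: |½(2 + 9)(5)| = 27.5 cm
Total distance = 68.375 cm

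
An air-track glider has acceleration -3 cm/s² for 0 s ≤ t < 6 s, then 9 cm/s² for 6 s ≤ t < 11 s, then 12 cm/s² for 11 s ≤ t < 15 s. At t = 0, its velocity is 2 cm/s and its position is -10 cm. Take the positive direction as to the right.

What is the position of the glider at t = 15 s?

On each constant-a segment, Δv = aΔt and Δx = v₀Δt + ½aΔt²; chain segment to segment.
0–6 s: v starts 2 cm/s; Δx = 2·6 + ½·-3·6² = -42 cm; v ends -16 cm/s.
6–11 s: v starts -16 cm/s; Δx = -16·5 + ½·9·5² = 32.5 cm; v ends 29 cm/s.
11–15 s: v starts 29 cm/s; Δx = 29·4 + ½·12·4² = 212 cm; v ends 77 cm/s.
x(15) = -10 + Σ Δx = 192.5 cm.

192.5 cm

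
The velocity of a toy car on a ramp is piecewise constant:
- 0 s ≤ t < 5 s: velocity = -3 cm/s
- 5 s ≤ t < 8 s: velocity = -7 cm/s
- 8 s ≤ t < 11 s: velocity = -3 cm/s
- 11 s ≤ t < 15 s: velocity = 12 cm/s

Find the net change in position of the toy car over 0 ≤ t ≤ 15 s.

3 cm

Net displacement equals the area under the velocity-time graph (areas below the axis count negative).
0–5 s: -3 × 5 = -15 cm
5–8 s: -7 × 3 = -21 cm
8–11 s: -3 × 3 = -9 cm
11–15 s: 12 × 4 = 48 cm
Net displacement = 3 cm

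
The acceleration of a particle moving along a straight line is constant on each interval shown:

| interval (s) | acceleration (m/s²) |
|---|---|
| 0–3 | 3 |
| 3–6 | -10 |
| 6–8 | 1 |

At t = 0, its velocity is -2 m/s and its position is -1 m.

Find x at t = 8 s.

On each constant-a segment, Δv = aΔt and Δx = v₀Δt + ½aΔt²; chain segment to segment.
0–3 s: v starts -2 m/s; Δx = -2·3 + ½·3·3² = 7.5 m; v ends 7 m/s.
3–6 s: v starts 7 m/s; Δx = 7·3 + ½·-10·3² = -24 m; v ends -23 m/s.
6–8 s: v starts -23 m/s; Δx = -23·2 + ½·1·2² = -44 m; v ends -21 m/s.
x(8) = -1 + Σ Δx = -61.5 m.

-61.5 m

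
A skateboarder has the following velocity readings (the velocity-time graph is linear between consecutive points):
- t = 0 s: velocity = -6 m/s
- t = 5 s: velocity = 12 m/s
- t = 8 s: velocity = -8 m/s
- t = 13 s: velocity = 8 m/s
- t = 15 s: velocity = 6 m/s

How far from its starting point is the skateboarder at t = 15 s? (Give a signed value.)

35 m

Net displacement equals the area under the velocity-time graph (areas below the axis count negative).
0–5 s: ½(-6 + 12)(5) = 15 m
5–8 s: ½(12 + -8)(3) = 6 m
8–13 s: ½(-8 + 8)(5) = 0 m
13–15 s: ½(8 + 6)(2) = 14 m
Net displacement = 35 m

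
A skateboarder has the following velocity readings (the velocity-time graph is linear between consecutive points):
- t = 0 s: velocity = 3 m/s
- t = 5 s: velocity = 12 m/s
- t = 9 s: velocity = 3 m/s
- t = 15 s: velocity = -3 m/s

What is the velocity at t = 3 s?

On 0–5 s the graph is linear from 3 to 12 m/s: v(3) = 3 + (12 − 3)·(3 − 0)/(5 − 0) = 8.4 m/s.

8.4 m/s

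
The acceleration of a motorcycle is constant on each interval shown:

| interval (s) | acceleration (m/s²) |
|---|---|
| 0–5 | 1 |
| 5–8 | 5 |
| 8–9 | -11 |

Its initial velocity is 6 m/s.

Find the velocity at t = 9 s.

Δv equals the area under the a-t graph; then v = v₀ + Δv.
0–5 s: 1 × 5 = 5 m/s
5–8 s: 5 × 3 = 15 m/s
8–9 s: -11 × 1 = -11 m/s
Δv = 9 m/s, so v(9) = 6 + (9) = 15 m/s.

15 m/s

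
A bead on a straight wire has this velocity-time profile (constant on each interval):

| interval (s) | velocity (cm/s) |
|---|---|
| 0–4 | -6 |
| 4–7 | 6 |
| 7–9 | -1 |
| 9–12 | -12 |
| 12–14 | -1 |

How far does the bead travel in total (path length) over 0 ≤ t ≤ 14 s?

82 cm

Total distance travelled is ∫|v| dt — sum the magnitudes of each area piece.
0–4 s: |-6| × 4 = 24 cm
4–7 s: |6| × 3 = 18 cm
7–9 s: |-1| × 2 = 2 cm
9–12 s: |-12| × 3 = 36 cm
12–14 s: |-1| × 2 = 2 cm
Total distance = 82 cm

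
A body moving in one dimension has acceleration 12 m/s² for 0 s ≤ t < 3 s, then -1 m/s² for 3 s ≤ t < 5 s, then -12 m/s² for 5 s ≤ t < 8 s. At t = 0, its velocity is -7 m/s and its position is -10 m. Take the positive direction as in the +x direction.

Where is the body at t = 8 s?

On each constant-a segment, Δv = aΔt and Δx = v₀Δt + ½aΔt²; chain segment to segment.
0–3 s: v starts -7 m/s; Δx = -7·3 + ½·12·3² = 33 m; v ends 29 m/s.
3–5 s: v starts 29 m/s; Δx = 29·2 + ½·-1·2² = 56 m; v ends 27 m/s.
5–8 s: v starts 27 m/s; Δx = 27·3 + ½·-12·3² = 27 m; v ends -9 m/s.
x(8) = -10 + Σ Δx = 106 m.

106 m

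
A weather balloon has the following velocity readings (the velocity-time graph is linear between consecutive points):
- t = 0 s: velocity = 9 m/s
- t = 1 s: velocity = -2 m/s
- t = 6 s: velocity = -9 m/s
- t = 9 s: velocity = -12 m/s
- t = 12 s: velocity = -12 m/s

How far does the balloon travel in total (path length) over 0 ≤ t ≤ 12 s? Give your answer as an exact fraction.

2175/22 m

Distance (not displacement) is the total path length: add the absolute areas under v-t.
0–1 s: v = 0 at t = 9/11 s; triangle areas 81/22 + 2/11 = 85/22 m
1–6 s: |½(-2 + -9)(5)| = 27.5 m
6–9 s: |½(-9 + -12)(3)| = 31.5 m
9–12 s: |-12| × 3 = 36 m
Total distance = 2175/22 m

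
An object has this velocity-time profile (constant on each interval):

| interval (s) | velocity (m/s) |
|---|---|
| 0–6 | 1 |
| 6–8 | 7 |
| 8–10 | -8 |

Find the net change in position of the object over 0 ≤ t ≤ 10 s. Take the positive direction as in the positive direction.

Displacement is the signed area under the v-t curve.
0–6 s: 1 × 6 = 6 m
6–8 s: 7 × 2 = 14 m
8–10 s: -8 × 2 = -16 m
Net displacement = 4 m

4 m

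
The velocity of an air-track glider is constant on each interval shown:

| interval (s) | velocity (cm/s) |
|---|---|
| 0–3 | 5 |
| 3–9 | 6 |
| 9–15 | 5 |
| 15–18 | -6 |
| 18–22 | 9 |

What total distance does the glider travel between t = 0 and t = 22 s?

Total distance travelled is ∫|v| dt — sum the magnitudes of each area piece.
0–3 s: |5| × 3 = 15 cm
3–9 s: |6| × 6 = 36 cm
9–15 s: |5| × 6 = 30 cm
15–18 s: |-6| × 3 = 18 cm
18–22 s: |9| × 4 = 36 cm
Total distance = 135 cm

135 cm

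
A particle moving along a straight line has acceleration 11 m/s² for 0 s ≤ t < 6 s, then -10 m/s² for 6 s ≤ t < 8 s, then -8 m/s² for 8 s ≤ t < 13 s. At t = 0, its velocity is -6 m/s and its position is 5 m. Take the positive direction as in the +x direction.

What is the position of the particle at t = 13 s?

367 m

On each constant-a segment, Δv = aΔt and Δx = v₀Δt + ½aΔt²; chain segment to segment.
0–6 s: v starts -6 m/s; Δx = -6·6 + ½·11·6² = 162 m; v ends 60 m/s.
6–8 s: v starts 60 m/s; Δx = 60·2 + ½·-10·2² = 100 m; v ends 40 m/s.
8–13 s: v starts 40 m/s; Δx = 40·5 + ½·-8·5² = 100 m; v ends 0 m/s.
x(13) = 5 + Σ Δx = 367 m.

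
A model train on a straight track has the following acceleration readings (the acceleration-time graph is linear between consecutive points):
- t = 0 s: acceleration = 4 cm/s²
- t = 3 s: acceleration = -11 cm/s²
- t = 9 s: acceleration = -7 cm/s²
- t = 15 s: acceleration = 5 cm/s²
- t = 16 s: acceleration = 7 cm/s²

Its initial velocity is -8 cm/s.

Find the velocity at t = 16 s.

-72.5 cm/s

Δv equals the area under the a-t graph; then v = v₀ + Δv.
0–3 s: ½(4 + -11)(3) = -10.5 cm/s
3–9 s: ½(-11 + -7)(6) = -54 cm/s
9–15 s: ½(-7 + 5)(6) = -6 cm/s
15–16 s: ½(5 + 7)(1) = 6 cm/s
Δv = -64.5 cm/s, so v(16) = -8 + (-64.5) = -72.5 cm/s.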